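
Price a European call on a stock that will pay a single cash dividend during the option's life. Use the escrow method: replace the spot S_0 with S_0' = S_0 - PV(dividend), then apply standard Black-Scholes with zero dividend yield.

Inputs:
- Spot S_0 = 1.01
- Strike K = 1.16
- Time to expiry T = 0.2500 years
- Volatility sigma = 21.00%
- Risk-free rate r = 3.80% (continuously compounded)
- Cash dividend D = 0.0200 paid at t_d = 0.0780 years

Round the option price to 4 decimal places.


Answer: Price = 0.0039

Derivation:
PV(D) = D * exp(-r * t_d) = 0.0200 * 0.99704039 = 0.01994081
S_0' = S_0 - PV(D) = 1.0100 - 0.01994081 = 0.99005919
d1 = (ln(S_0'/K) + (r + sigma^2/2)*T) / (sigma*sqrt(T)) = -1.36569574
d2 = d1 - sigma*sqrt(T) = -1.47069574
exp(-rT) = 0.99054498
N(d1) = 0.08601724; N(d2) = 0.07068671
C = S_0' * N(d1) - K * exp(-rT) * N(d2) = 0.99005919 * 0.08601724 - 1.1600 * 0.99054498 * 0.07068671 = 0.0039


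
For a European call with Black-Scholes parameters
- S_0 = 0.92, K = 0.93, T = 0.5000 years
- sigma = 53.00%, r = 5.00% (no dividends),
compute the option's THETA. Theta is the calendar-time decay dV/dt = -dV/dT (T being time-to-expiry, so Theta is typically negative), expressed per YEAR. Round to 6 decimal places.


d1 = 0.2252444194; d2 = -0.1495221746
phi(d1) = 0.3889493858; exp(-qT) = 1.0000000000; exp(-rT) = 0.9753099120
Theta = -S*exp(-qT)*phi(d1)*sigma/(2*sqrt(T)) - r*K*exp(-rT)*N(d2) + q*S*exp(-qT)*N(d1)
N(d1) = 0.5891054323; N(d2) = 0.4405708066; sqrt(T) = 0.7071067812
Term 1 = -0.9200 * 1.0000000000 * 0.3889493858 * 0.5300 / (2 * 0.7071067812) = -0.1341040176
Term 2 = -0.0500 * 0.9300 * 0.9753099120 * 0.4405708066 = -0.0199807280
Term 3 = 0 (no dividend yield, q = 0)
Theta = -0.1341040176 + (-0.0199807280) + (0.0000000000) = -0.154085

Answer: Theta = -0.154085


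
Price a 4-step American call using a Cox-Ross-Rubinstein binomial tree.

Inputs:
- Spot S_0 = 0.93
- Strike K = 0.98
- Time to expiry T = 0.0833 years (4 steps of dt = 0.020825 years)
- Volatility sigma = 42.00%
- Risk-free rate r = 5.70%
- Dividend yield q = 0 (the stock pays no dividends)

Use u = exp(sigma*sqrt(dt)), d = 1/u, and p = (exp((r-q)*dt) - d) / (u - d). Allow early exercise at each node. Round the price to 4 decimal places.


Answer: Price = V(0,0) = 0.0292

Derivation:
dt = T/N = 0.020825
u = exp(sigma*sqrt(dt)) = 1.062484; d = 1/u = 0.941191
p = (exp((r-q)*dt) - d) / (u - d) = 0.494644
Discount per step: exp(-r*dt) = 0.998814
Stock lattice S(k, i) with i counting down-moves:
  k=0: S(0,0) = 0.9300
  k=1: S(1,0) = 0.9881; S(1,1) = 0.8753
  k=2: S(2,0) = 1.0499; S(2,1) = 0.9300; S(2,2) = 0.8238
  k=3: S(3,0) = 1.1155; S(3,1) = 0.9881; S(3,2) = 0.8753; S(3,3) = 0.7754
  k=4: S(4,0) = 1.1851; S(4,1) = 1.0499; S(4,2) = 0.9300; S(4,3) = 0.8238; S(4,4) = 0.7298
Terminal payoffs V(N, i) = max(S_T - K, 0):
  V(4,0) = 0.205148; V(4,1) = 0.069851; V(4,2) = 0.000000; V(4,3) = 0.000000; V(4,4) = 0.000000
Backward induction: V(k, i) = exp(-r*dt) * [p * V(k+1, i) + (1-p) * V(k+1, i+1)]; then take max(V_cont, immediate exercise) for American.
  V(3,0) = exp(-r*dt) * [p*0.205148 + (1-p)*0.069851] = 0.136613; exercise = 0.135450; V(3,0) = max -> 0.136613
  V(3,1) = exp(-r*dt) * [p*0.069851 + (1-p)*0.000000] = 0.034511; exercise = 0.008110; V(3,1) = max -> 0.034511
  V(3,2) = exp(-r*dt) * [p*0.000000 + (1-p)*0.000000] = 0.000000; exercise = 0.000000; V(3,2) = max -> 0.000000
  V(3,3) = exp(-r*dt) * [p*0.000000 + (1-p)*0.000000] = 0.000000; exercise = 0.000000; V(3,3) = max -> 0.000000
  V(2,0) = exp(-r*dt) * [p*0.136613 + (1-p)*0.034511] = 0.084914; exercise = 0.069851; V(2,0) = max -> 0.084914
  V(2,1) = exp(-r*dt) * [p*0.034511 + (1-p)*0.000000] = 0.017050; exercise = 0.000000; V(2,1) = max -> 0.017050
  V(2,2) = exp(-r*dt) * [p*0.000000 + (1-p)*0.000000] = 0.000000; exercise = 0.000000; V(2,2) = max -> 0.000000
  V(1,0) = exp(-r*dt) * [p*0.084914 + (1-p)*0.017050] = 0.050559; exercise = 0.008110; V(1,0) = max -> 0.050559
  V(1,1) = exp(-r*dt) * [p*0.017050 + (1-p)*0.000000] = 0.008424; exercise = 0.000000; V(1,1) = max -> 0.008424
  V(0,0) = exp(-r*dt) * [p*0.050559 + (1-p)*0.008424] = 0.029231; exercise = 0.000000; V(0,0) = max -> 0.029231


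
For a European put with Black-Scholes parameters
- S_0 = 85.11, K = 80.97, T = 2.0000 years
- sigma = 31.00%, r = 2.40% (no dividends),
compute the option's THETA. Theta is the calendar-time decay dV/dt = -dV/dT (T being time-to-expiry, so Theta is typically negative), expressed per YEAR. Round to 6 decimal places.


d1 = 0.4424340255; d2 = 0.0040278212
phi(d1) = 0.3617461824; exp(-qT) = 1.0000000000; exp(-rT) = 0.9531337871
Theta = -S*exp(-qT)*phi(d1)*sigma/(2*sqrt(T)) + r*K*exp(-rT)*N(-d2) - q*S*exp(-qT)*N(-d1)
N(-d1) = 0.3290875808; N(-d2) = 0.4983931362; sqrt(T) = 1.4142135624
Term 1 = -85.1100 * 1.0000000000 * 0.3617461824 * 0.3100 / (2 * 1.4142135624) = -3.3744364023
Term 2 = 0.0240 * 80.9700 * 0.9531337871 * 0.4983931362 = 0.9231266704
Term 3 = 0 (no dividend yield, q = 0)
Theta = -3.3744364023 + (0.9231266704) + (0.0000000000) = -2.451310

Answer: Theta = -2.451310


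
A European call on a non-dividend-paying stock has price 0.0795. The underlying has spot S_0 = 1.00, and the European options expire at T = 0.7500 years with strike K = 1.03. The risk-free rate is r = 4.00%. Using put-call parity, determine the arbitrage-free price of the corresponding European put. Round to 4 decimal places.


Put-call parity: C - P = S_0 * exp(-qT) - K * exp(-rT).
S_0 * exp(-qT) = 1.0000 * 1.00000000 = 1.00000000
K * exp(-rT) = 1.0300 * 0.97044553 = 0.99955890
P = C - S*exp(-qT) + K*exp(-rT)
P = 0.0795 - 1.00000000 + 0.99955890 = 0.0791

Answer: Put price = 0.0791


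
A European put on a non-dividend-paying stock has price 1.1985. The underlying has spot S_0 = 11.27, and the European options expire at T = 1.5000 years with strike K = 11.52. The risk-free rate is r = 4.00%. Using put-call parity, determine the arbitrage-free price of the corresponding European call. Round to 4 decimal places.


Answer: Call price = 1.6194

Derivation:
Put-call parity: C - P = S_0 * exp(-qT) - K * exp(-rT).
S_0 * exp(-qT) = 11.2700 * 1.00000000 = 11.27000000
K * exp(-rT) = 11.5200 * 0.94176453 = 10.84912743
C = P + S*exp(-qT) - K*exp(-rT)
C = 1.1985 + 11.27000000 - 10.84912743 = 1.6194


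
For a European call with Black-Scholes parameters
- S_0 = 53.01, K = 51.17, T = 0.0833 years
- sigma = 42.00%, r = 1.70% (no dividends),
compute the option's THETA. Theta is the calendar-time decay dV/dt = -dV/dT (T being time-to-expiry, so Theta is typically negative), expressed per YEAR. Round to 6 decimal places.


Answer: Theta = -14.920029

Derivation:
d1 = 0.3637235178; d2 = 0.2425042124
phi(d1) = 0.3734071380; exp(-qT) = 1.0000000000; exp(-rT) = 0.9985849022
Theta = -S*exp(-qT)*phi(d1)*sigma/(2*sqrt(T)) - r*K*exp(-rT)*N(d2) + q*S*exp(-qT)*N(d1)
N(d1) = 0.6419677601; N(d2) = 0.5958052534; sqrt(T) = 0.2886173938
Term 1 = -53.0100 * 1.0000000000 * 0.3734071380 * 0.4200 / (2 * 0.2886173938) = -14.4024777793
Term 2 = -0.0170 * 51.1700 * 0.9985849022 * 0.5958052534 = -0.5175516079
Term 3 = 0 (no dividend yield, q = 0)
Theta = -14.4024777793 + (-0.5175516079) + (0.0000000000) = -14.920029


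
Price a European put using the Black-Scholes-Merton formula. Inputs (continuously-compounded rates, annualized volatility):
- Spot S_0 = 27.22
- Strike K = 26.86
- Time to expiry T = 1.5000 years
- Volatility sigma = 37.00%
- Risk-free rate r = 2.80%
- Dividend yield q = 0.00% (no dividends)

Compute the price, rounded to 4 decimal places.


Answer: Price = 4.0502

Derivation:
d1 = (ln(S/K) + (r - q + 0.5*sigma^2) * T) / (sigma * sqrt(T)) = 0.34864141
d2 = d1 - sigma * sqrt(T) = -0.10451420
exp(-rT) = 0.95886978; exp(-qT) = 1.00000000
P = K * exp(-rT) * N(-d2) - S_0 * exp(-qT) * N(-d1)
N(-d1) = 0.36367927; N(-d2) = 0.54161935
P = 26.8600 * 0.95886978 * 0.54161935 - 27.2200 * 1.00000000 * 0.36367927 = 4.0502


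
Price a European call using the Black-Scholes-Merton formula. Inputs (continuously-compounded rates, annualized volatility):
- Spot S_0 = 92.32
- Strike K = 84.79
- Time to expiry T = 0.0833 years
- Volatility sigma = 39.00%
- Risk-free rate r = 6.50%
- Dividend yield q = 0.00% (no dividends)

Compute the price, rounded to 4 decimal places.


d1 = (ln(S/K) + (r - q + 0.5*sigma^2) * T) / (sigma * sqrt(T)) = 0.86026992
d2 = d1 - sigma * sqrt(T) = 0.74770914
exp(-rT) = 0.99460013; exp(-qT) = 1.00000000
C = S_0 * exp(-qT) * N(d1) - K * exp(-rT) * N(d2)
N(d1) = 0.80517987; N(d2) = 0.77268219
C = 92.3200 * 1.00000000 * 0.80517987 - 84.7900 * 0.99460013 * 0.77268219 = 9.1723

Answer: Price = 9.1723


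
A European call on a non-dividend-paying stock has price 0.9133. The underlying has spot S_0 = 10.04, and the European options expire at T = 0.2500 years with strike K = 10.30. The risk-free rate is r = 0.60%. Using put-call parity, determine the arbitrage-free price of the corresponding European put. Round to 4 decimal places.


Answer: Put price = 1.1579

Derivation:
Put-call parity: C - P = S_0 * exp(-qT) - K * exp(-rT).
S_0 * exp(-qT) = 10.0400 * 1.00000000 = 10.04000000
K * exp(-rT) = 10.3000 * 0.99850112 = 10.28456158
P = C - S*exp(-qT) + K*exp(-rT)
P = 0.9133 - 10.04000000 + 10.28456158 = 1.1579


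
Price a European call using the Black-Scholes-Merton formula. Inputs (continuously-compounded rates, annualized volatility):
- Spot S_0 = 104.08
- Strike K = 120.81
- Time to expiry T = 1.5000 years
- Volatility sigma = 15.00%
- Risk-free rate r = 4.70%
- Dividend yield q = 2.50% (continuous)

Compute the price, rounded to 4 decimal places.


d1 = (ln(S/K) + (r - q + 0.5*sigma^2) * T) / (sigma * sqrt(T)) = -0.53989056
d2 = d1 - sigma * sqrt(T) = -0.72360229
exp(-rT) = 0.93192774; exp(-qT) = 0.96319442
C = S_0 * exp(-qT) * N(d1) - K * exp(-rT) * N(d2)
N(d1) = 0.29463625; N(d2) = 0.23465497
C = 104.0800 * 0.96319442 * 0.29463625 - 120.8100 * 0.93192774 * 0.23465497 = 3.1182

Answer: Price = 3.1182


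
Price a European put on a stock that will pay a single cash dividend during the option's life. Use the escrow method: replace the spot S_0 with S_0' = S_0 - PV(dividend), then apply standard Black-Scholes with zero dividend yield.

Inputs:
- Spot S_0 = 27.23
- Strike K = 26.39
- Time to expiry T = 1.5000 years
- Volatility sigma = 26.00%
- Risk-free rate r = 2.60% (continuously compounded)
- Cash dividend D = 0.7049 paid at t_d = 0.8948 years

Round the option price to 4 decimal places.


PV(D) = D * exp(-r * t_d) = 0.7049 * 0.97700374 = 0.68868994
S_0' = S_0 - PV(D) = 27.2300 - 0.68868994 = 26.54131006
d1 = (ln(S_0'/K) + (r + sigma^2/2)*T) / (sigma*sqrt(T)) = 0.29964557
d2 = d1 - sigma*sqrt(T) = -0.01878809
exp(-rT) = 0.96175071
N(-d1) = 0.38222376; N(-d2) = 0.50749492
P = K * exp(-rT) * N(-d2) - S_0' * N(-d1) = 26.3900 * 0.96175071 * 0.50749492 - 26.54131006 * 0.38222376 = 2.7358

Answer: Price = 2.7358


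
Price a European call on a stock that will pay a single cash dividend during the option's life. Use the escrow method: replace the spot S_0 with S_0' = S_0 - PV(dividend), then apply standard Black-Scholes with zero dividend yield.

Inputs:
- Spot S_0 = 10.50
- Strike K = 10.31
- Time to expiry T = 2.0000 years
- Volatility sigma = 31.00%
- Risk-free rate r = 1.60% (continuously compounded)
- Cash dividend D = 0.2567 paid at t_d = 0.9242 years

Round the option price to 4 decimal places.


Answer: Price = 1.8891

Derivation:
PV(D) = D * exp(-r * t_d) = 0.2567 * 0.98532159 = 0.25293205
S_0' = S_0 - PV(D) = 10.5000 - 0.25293205 = 10.24706795
d1 = (ln(S_0'/K) + (r + sigma^2/2)*T) / (sigma*sqrt(T)) = 0.27822898
d2 = d1 - sigma*sqrt(T) = -0.16017722
exp(-rT) = 0.96850658
N(d1) = 0.60958171; N(d2) = 0.43637074
C = S_0' * N(d1) - K * exp(-rT) * N(d2) = 10.24706795 * 0.60958171 - 10.3100 * 0.96850658 * 0.43637074 = 1.8891


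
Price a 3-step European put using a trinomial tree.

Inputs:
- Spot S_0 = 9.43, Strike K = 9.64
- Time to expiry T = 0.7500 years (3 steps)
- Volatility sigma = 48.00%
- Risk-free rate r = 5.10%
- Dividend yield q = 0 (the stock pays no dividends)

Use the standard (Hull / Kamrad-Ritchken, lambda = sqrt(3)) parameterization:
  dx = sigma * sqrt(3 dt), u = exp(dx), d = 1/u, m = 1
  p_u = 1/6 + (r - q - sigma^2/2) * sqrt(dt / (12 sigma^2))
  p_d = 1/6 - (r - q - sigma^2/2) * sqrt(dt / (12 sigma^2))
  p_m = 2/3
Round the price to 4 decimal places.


Answer: Price = V(0,0) = 1.3592

Derivation:
dt = T/N = 0.250000; dx = sigma*sqrt(3*dt) = 0.415692
u = exp(dx) = 1.515419; d = 1/u = 0.659883
p_u = 0.147362, p_m = 0.666667, p_d = 0.185972
Discount per step: exp(-r*dt) = 0.987331
Stock lattice S(k, j) with j the centered position index:
  k=0: S(0,+0) = 9.4300
  k=1: S(1,-1) = 6.2227; S(1,+0) = 9.4300; S(1,+1) = 14.2904
  k=2: S(2,-2) = 4.1063; S(2,-1) = 6.2227; S(2,+0) = 9.4300; S(2,+1) = 14.2904; S(2,+2) = 21.6560
  k=3: S(3,-3) = 2.7097; S(3,-2) = 4.1063; S(3,-1) = 6.2227; S(3,+0) = 9.4300; S(3,+1) = 14.2904; S(3,+2) = 21.6560; S(3,+3) = 32.8179
Terminal payoffs V(N, j) = max(K - S_T, 0):
  V(3,-3) = 6.930350; V(3,-2) = 5.533744; V(3,-1) = 3.417300; V(3,+0) = 0.210000; V(3,+1) = 0.000000; V(3,+2) = 0.000000; V(3,+3) = 0.000000
Backward induction: V(k, j) = exp(-r*dt) * [p_u * V(k+1, j+1) + p_m * V(k+1, j) + p_d * V(k+1, j-1)]
  V(2,-2) = exp(-r*dt) * [p_u*3.417300 + p_m*5.533744 + p_d*6.930350] = 5.412144
  V(2,-1) = exp(-r*dt) * [p_u*0.210000 + p_m*3.417300 + p_d*5.533744] = 3.295974
  V(2,+0) = exp(-r*dt) * [p_u*0.000000 + p_m*0.210000 + p_d*3.417300] = 0.765696
  V(2,+1) = exp(-r*dt) * [p_u*0.000000 + p_m*0.000000 + p_d*0.210000] = 0.038559
  V(2,+2) = exp(-r*dt) * [p_u*0.000000 + p_m*0.000000 + p_d*0.000000] = 0.000000
  V(1,-1) = exp(-r*dt) * [p_u*0.765696 + p_m*3.295974 + p_d*5.412144] = 3.274637
  V(1,+0) = exp(-r*dt) * [p_u*0.038559 + p_m*0.765696 + p_d*3.295974] = 1.114800
  V(1,+1) = exp(-r*dt) * [p_u*0.000000 + p_m*0.038559 + p_d*0.765696] = 0.165974
  V(0,+0) = exp(-r*dt) * [p_u*0.165974 + p_m*1.114800 + p_d*3.274637] = 1.359208


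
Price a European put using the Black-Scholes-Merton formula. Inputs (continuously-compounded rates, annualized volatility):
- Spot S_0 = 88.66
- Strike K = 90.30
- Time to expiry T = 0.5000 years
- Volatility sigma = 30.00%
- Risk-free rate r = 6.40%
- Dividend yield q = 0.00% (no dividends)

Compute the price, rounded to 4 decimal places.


Answer: Price = 6.8517

Derivation:
d1 = (ln(S/K) + (r - q + 0.5*sigma^2) * T) / (sigma * sqrt(T)) = 0.17051347
d2 = d1 - sigma * sqrt(T) = -0.04161857
exp(-rT) = 0.96850658; exp(-qT) = 1.00000000
P = K * exp(-rT) * N(-d2) - S_0 * exp(-qT) * N(-d1)
N(-d1) = 0.43230317; N(-d2) = 0.51659861
P = 90.3000 * 0.96850658 * 0.51659861 - 88.6600 * 1.00000000 * 0.43230317 = 6.8517


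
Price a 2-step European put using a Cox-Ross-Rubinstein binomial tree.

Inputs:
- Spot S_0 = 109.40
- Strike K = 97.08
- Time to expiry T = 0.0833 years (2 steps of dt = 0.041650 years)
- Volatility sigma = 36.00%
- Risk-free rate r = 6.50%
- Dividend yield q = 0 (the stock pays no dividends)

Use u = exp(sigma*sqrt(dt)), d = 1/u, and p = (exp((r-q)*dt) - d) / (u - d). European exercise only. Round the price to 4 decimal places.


Answer: Price = V(0,0) = 0.6538

Derivation:
dt = T/N = 0.041650
u = exp(sigma*sqrt(dt)) = 1.076236; d = 1/u = 0.929164
p = (exp((r-q)*dt) - d) / (u - d) = 0.500073
Discount per step: exp(-r*dt) = 0.997296
Stock lattice S(k, i) with i counting down-moves:
  k=0: S(0,0) = 109.4000
  k=1: S(1,0) = 117.7402; S(1,1) = 101.6505
  k=2: S(2,0) = 126.7163; S(2,1) = 109.4000; S(2,2) = 94.4500
Terminal payoffs V(N, i) = max(K - S_T, 0):
  V(2,0) = 0.000000; V(2,1) = 0.000000; V(2,2) = 2.629971
Backward induction: V(k, i) = exp(-r*dt) * [p * V(k+1, i) + (1-p) * V(k+1, i+1)].
  V(1,0) = exp(-r*dt) * [p*0.000000 + (1-p)*0.000000] = 0.000000
  V(1,1) = exp(-r*dt) * [p*0.000000 + (1-p)*2.629971] = 1.311238
  V(0,0) = exp(-r*dt) * [p*0.000000 + (1-p)*1.311238] = 0.653751


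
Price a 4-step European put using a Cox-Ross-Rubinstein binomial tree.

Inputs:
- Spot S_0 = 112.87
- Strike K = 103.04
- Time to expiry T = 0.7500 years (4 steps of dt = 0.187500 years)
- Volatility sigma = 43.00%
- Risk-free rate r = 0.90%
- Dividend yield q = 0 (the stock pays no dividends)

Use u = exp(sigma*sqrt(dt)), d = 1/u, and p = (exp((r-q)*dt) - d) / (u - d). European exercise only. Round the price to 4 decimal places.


dt = T/N = 0.187500
u = exp(sigma*sqrt(dt)) = 1.204658; d = 1/u = 0.830111
p = (exp((r-q)*dt) - d) / (u - d) = 0.458094
Discount per step: exp(-r*dt) = 0.998314
Stock lattice S(k, i) with i counting down-moves:
  k=0: S(0,0) = 112.8700
  k=1: S(1,0) = 135.9697; S(1,1) = 93.6947
  k=2: S(2,0) = 163.7970; S(2,1) = 112.8700; S(2,2) = 77.7770
  k=3: S(3,0) = 197.3193; S(3,1) = 135.9697; S(3,2) = 93.6947; S(3,3) = 64.5636
  k=4: S(4,0) = 237.7022; S(4,1) = 163.7970; S(4,2) = 112.8700; S(4,3) = 77.7770; S(4,4) = 53.5950
Terminal payoffs V(N, i) = max(K - S_T, 0):
  V(4,0) = 0.000000; V(4,1) = 0.000000; V(4,2) = 0.000000; V(4,3) = 25.262997; V(4,4) = 49.445049
Backward induction: V(k, i) = exp(-r*dt) * [p * V(k+1, i) + (1-p) * V(k+1, i+1)].
  V(3,0) = exp(-r*dt) * [p*0.000000 + (1-p)*0.000000] = 0.000000
  V(3,1) = exp(-r*dt) * [p*0.000000 + (1-p)*0.000000] = 0.000000
  V(3,2) = exp(-r*dt) * [p*0.000000 + (1-p)*25.262997] = 13.667077
  V(3,3) = exp(-r*dt) * [p*25.262997 + (1-p)*49.445049] = 38.302696
  V(2,0) = exp(-r*dt) * [p*0.000000 + (1-p)*0.000000] = 0.000000
  V(2,1) = exp(-r*dt) * [p*0.000000 + (1-p)*13.667077] = 7.393778
  V(2,2) = exp(-r*dt) * [p*13.667077 + (1-p)*38.302696] = 26.971704
  V(1,0) = exp(-r*dt) * [p*0.000000 + (1-p)*7.393778] = 3.999974
  V(1,1) = exp(-r*dt) * [p*7.393778 + (1-p)*26.971704] = 17.972811
  V(0,0) = exp(-r*dt) * [p*3.999974 + (1-p)*17.972811] = 11.552421

Answer: Price = V(0,0) = 11.5524


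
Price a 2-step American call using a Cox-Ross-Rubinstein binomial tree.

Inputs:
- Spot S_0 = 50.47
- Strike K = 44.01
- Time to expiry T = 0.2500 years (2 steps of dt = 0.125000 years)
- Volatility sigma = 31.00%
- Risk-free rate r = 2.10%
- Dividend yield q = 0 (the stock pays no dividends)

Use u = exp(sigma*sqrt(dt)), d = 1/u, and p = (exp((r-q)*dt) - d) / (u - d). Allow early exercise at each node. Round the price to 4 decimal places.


dt = T/N = 0.125000
u = exp(sigma*sqrt(dt)) = 1.115833; d = 1/u = 0.896191
p = (exp((r-q)*dt) - d) / (u - d) = 0.484594
Discount per step: exp(-r*dt) = 0.997378
Stock lattice S(k, i) with i counting down-moves:
  k=0: S(0,0) = 50.4700
  k=1: S(1,0) = 56.3161; S(1,1) = 45.2308
  k=2: S(2,0) = 62.8394; S(2,1) = 50.4700; S(2,2) = 40.5354
Terminal payoffs V(N, i) = max(S_T - K, 0):
  V(2,0) = 18.829396; V(2,1) = 6.460000; V(2,2) = 0.000000
Backward induction: V(k, i) = exp(-r*dt) * [p * V(k+1, i) + (1-p) * V(k+1, i+1)]; then take max(V_cont, immediate exercise) for American.
  V(1,0) = exp(-r*dt) * [p*18.829396 + (1-p)*6.460000] = 12.421485; exercise = 12.306111; V(1,0) = max -> 12.421485
  V(1,1) = exp(-r*dt) * [p*6.460000 + (1-p)*0.000000] = 3.122270; exercise = 1.220767; V(1,1) = max -> 3.122270
  V(0,0) = exp(-r*dt) * [p*12.421485 + (1-p)*3.122270] = 7.608615; exercise = 6.460000; V(0,0) = max -> 7.608615

Answer: Price = V(0,0) = 7.6086


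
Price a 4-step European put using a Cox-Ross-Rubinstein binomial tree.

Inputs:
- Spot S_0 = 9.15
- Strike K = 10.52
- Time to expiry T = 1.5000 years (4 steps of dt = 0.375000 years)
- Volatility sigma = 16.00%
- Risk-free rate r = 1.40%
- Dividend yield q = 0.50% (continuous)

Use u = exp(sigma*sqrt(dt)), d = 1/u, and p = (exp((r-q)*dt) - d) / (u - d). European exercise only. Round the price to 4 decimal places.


Answer: Price = V(0,0) = 1.5393

Derivation:
dt = T/N = 0.375000
u = exp(sigma*sqrt(dt)) = 1.102940; d = 1/u = 0.906667
p = (exp((r-q)*dt) - d) / (u - d) = 0.492749
Discount per step: exp(-r*dt) = 0.994764
Stock lattice S(k, i) with i counting down-moves:
  k=0: S(0,0) = 9.1500
  k=1: S(1,0) = 10.0919; S(1,1) = 8.2960
  k=2: S(2,0) = 11.1308; S(2,1) = 9.1500; S(2,2) = 7.5217
  k=3: S(3,0) = 12.2766; S(3,1) = 10.0919; S(3,2) = 8.2960; S(3,3) = 6.8197
  k=4: S(4,0) = 13.5403; S(4,1) = 11.1308; S(4,2) = 9.1500; S(4,3) = 7.5217; S(4,4) = 6.1832
Terminal payoffs V(N, i) = max(K - S_T, 0):
  V(4,0) = 0.000000; V(4,1) = 0.000000; V(4,2) = 1.370000; V(4,3) = 2.998281; V(4,4) = 4.336803
Backward induction: V(k, i) = exp(-r*dt) * [p * V(k+1, i) + (1-p) * V(k+1, i+1)].
  V(3,0) = exp(-r*dt) * [p*0.000000 + (1-p)*0.000000] = 0.000000
  V(3,1) = exp(-r*dt) * [p*0.000000 + (1-p)*1.370000] = 0.691295
  V(3,2) = exp(-r*dt) * [p*1.370000 + (1-p)*2.998281] = 2.184448
  V(3,3) = exp(-r*dt) * [p*2.998281 + (1-p)*4.336803] = 3.657992
  V(2,0) = exp(-r*dt) * [p*0.000000 + (1-p)*0.691295] = 0.348824
  V(2,1) = exp(-r*dt) * [p*0.691295 + (1-p)*2.184448] = 1.441112
  V(2,2) = exp(-r*dt) * [p*2.184448 + (1-p)*3.657992] = 2.916553
  V(1,0) = exp(-r*dt) * [p*0.348824 + (1-p)*1.441112] = 0.898160
  V(1,1) = exp(-r*dt) * [p*1.441112 + (1-p)*2.916553] = 2.178066
  V(0,0) = exp(-r*dt) * [p*0.898160 + (1-p)*2.178066] = 1.539291


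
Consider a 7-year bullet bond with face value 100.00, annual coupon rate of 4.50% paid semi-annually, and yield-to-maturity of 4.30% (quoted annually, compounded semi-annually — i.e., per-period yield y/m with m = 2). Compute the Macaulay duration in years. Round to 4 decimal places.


Answer: Macaulay duration = 6.0884 years

Derivation:
Coupon per period c = face * coupon_rate / m = 2.250000
Periods per year m = 2; per-period yield y/m = 0.021500
Number of cashflows N = 14
Cashflows (t years, CF_t, discount factor 1/(1+y/m)^(m*t), PV):
  t = 0.5000: CF_t = 2.250000, DF = 0.978953, PV = 2.202643
  t = 1.0000: CF_t = 2.250000, DF = 0.958348, PV = 2.156283
  t = 1.5000: CF_t = 2.250000, DF = 0.938177, PV = 2.110899
  t = 2.0000: CF_t = 2.250000, DF = 0.918431, PV = 2.066470
  t = 2.5000: CF_t = 2.250000, DF = 0.899100, PV = 2.022976
  t = 3.0000: CF_t = 2.250000, DF = 0.880177, PV = 1.980397
  t = 3.5000: CF_t = 2.250000, DF = 0.861651, PV = 1.938715
  t = 4.0000: CF_t = 2.250000, DF = 0.843515, PV = 1.897910
  t = 4.5000: CF_t = 2.250000, DF = 0.825762, PV = 1.857964
  t = 5.0000: CF_t = 2.250000, DF = 0.808381, PV = 1.818858
  t = 5.5000: CF_t = 2.250000, DF = 0.791367, PV = 1.780576
  t = 6.0000: CF_t = 2.250000, DF = 0.774711, PV = 1.743099
  t = 6.5000: CF_t = 2.250000, DF = 0.758405, PV = 1.706411
  t = 7.0000: CF_t = 102.250000, DF = 0.742442, PV = 75.914742
Price P = sum_t PV_t = 101.197942
Macaulay numerator sum_t t * PV_t:
  t * PV_t at t = 0.5000: 1.101322
  t * PV_t at t = 1.0000: 2.156283
  t * PV_t at t = 1.5000: 3.166348
  t * PV_t at t = 2.0000: 4.132939
  t * PV_t at t = 2.5000: 5.057439
  t * PV_t at t = 3.0000: 5.941191
  t * PV_t at t = 3.5000: 6.785502
  t * PV_t at t = 4.0000: 7.591639
  t * PV_t at t = 4.5000: 8.360836
  t * PV_t at t = 5.0000: 9.094290
  t * PV_t at t = 5.5000: 9.793166
  t * PV_t at t = 6.0000: 10.458594
  t * PV_t at t = 6.5000: 11.091673
  t * PV_t at t = 7.0000: 531.403197
Macaulay duration D = (sum_t t * PV_t) / P = 616.134420 / 101.197942 = 6.088409


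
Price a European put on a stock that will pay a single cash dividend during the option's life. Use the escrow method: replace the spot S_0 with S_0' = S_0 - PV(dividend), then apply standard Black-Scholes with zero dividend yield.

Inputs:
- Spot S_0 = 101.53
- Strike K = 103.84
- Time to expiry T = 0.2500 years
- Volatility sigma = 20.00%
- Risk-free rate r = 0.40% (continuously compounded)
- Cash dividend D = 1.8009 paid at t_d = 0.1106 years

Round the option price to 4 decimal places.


Answer: Price = 6.3704

Derivation:
PV(D) = D * exp(-r * t_d) = 1.8009 * 0.99955770 = 1.80010346
S_0' = S_0 - PV(D) = 101.5300 - 1.80010346 = 99.72989654
d1 = (ln(S_0'/K) + (r + sigma^2/2)*T) / (sigma*sqrt(T)) = -0.34385756
d2 = d1 - sigma*sqrt(T) = -0.44385756
exp(-rT) = 0.99900050
N(-d1) = 0.63452329; N(-d2) = 0.67142721
P = K * exp(-rT) * N(-d2) - S_0' * N(-d1) = 103.8400 * 0.99900050 * 0.67142721 - 99.72989654 * 0.63452329 = 6.3704


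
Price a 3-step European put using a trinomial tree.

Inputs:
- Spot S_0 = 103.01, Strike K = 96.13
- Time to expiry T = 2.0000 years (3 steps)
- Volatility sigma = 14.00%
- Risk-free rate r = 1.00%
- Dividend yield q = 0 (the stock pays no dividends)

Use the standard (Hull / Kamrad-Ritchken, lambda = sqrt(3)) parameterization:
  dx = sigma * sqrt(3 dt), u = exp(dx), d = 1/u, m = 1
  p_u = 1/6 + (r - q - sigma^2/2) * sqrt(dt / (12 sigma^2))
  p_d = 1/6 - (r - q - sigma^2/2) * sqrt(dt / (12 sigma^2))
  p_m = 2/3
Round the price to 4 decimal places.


dt = T/N = 0.666667; dx = sigma*sqrt(3*dt) = 0.197990
u = exp(dx) = 1.218950; d = 1/u = 0.820378
p_u = 0.167003, p_m = 0.666667, p_d = 0.166330
Discount per step: exp(-r*dt) = 0.993356
Stock lattice S(k, j) with j the centered position index:
  k=0: S(0,+0) = 103.0100
  k=1: S(1,-1) = 84.5072; S(1,+0) = 103.0100; S(1,+1) = 125.5640
  k=2: S(2,-2) = 69.3278; S(2,-1) = 84.5072; S(2,+0) = 103.0100; S(2,+1) = 125.5640; S(2,+2) = 153.0563
  k=3: S(3,-3) = 56.8750; S(3,-2) = 69.3278; S(3,-1) = 84.5072; S(3,+0) = 103.0100; S(3,+1) = 125.5640; S(3,+2) = 153.0563; S(3,+3) = 186.5680
Terminal payoffs V(N, j) = max(K - S_T, 0):
  V(3,-3) = 39.254972; V(3,-2) = 26.802180; V(3,-1) = 11.622848; V(3,+0) = 0.000000; V(3,+1) = 0.000000; V(3,+2) = 0.000000; V(3,+3) = 0.000000
Backward induction: V(k, j) = exp(-r*dt) * [p_u * V(k+1, j+1) + p_m * V(k+1, j) + p_d * V(k+1, j-1)]
  V(2,-2) = exp(-r*dt) * [p_u*11.622848 + p_m*26.802180 + p_d*39.254972] = 26.163446
  V(2,-1) = exp(-r*dt) * [p_u*0.000000 + p_m*11.622848 + p_d*26.802180] = 12.125464
  V(2,+0) = exp(-r*dt) * [p_u*0.000000 + p_m*0.000000 + p_d*11.622848] = 1.920382
  V(2,+1) = exp(-r*dt) * [p_u*0.000000 + p_m*0.000000 + p_d*0.000000] = 0.000000
  V(2,+2) = exp(-r*dt) * [p_u*0.000000 + p_m*0.000000 + p_d*0.000000] = 0.000000
  V(1,-1) = exp(-r*dt) * [p_u*1.920382 + p_m*12.125464 + p_d*26.163446] = 12.671360
  V(1,+0) = exp(-r*dt) * [p_u*0.000000 + p_m*1.920382 + p_d*12.125464] = 3.275175
  V(1,+1) = exp(-r*dt) * [p_u*0.000000 + p_m*0.000000 + p_d*1.920382] = 0.317295
  V(0,+0) = exp(-r*dt) * [p_u*0.317295 + p_m*3.275175 + p_d*12.671360] = 4.315202

Answer: Price = V(0,0) = 4.3152


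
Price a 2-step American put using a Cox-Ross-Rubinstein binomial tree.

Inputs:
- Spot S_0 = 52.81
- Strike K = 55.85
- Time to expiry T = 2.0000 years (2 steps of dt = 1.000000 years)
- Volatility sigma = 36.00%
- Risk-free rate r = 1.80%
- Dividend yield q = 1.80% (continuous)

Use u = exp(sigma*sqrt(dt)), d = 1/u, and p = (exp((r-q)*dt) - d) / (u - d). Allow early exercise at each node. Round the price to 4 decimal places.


dt = T/N = 1.000000
u = exp(sigma*sqrt(dt)) = 1.433329; d = 1/u = 0.697676
p = (exp((r-q)*dt) - d) / (u - d) = 0.410960
Discount per step: exp(-r*dt) = 0.982161
Stock lattice S(k, i) with i counting down-moves:
  k=0: S(0,0) = 52.8100
  k=1: S(1,0) = 75.6941; S(1,1) = 36.8443
  k=2: S(2,0) = 108.4946; S(2,1) = 52.8100; S(2,2) = 25.7054
Terminal payoffs V(N, i) = max(K - S_T, 0):
  V(2,0) = 0.000000; V(2,1) = 3.040000; V(2,2) = 30.144613
Backward induction: V(k, i) = exp(-r*dt) * [p * V(k+1, i) + (1-p) * V(k+1, i+1)]; then take max(V_cont, immediate exercise) for American.
  V(1,0) = exp(-r*dt) * [p*0.000000 + (1-p)*3.040000] = 1.758739; exercise = 0.000000; V(1,0) = max -> 1.758739
  V(1,1) = exp(-r*dt) * [p*3.040000 + (1-p)*30.144613] = 18.666671; exercise = 19.005713; V(1,1) = max -> 19.005713
  V(0,0) = exp(-r*dt) * [p*1.758739 + (1-p)*19.005713] = 11.705301; exercise = 3.040000; V(0,0) = max -> 11.705301

Answer: Price = V(0,0) = 11.7053


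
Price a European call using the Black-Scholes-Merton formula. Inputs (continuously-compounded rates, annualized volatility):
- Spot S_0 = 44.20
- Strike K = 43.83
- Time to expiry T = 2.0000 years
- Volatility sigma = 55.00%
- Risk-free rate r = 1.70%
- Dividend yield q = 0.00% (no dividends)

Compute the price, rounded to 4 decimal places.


Answer: Price = 14.0358

Derivation:
d1 = (ln(S/K) + (r - q + 0.5*sigma^2) * T) / (sigma * sqrt(T)) = 0.44342830
d2 = d1 - sigma * sqrt(T) = -0.33438916
exp(-rT) = 0.96657150; exp(-qT) = 1.00000000
C = S_0 * exp(-qT) * N(d1) - K * exp(-rT) * N(d2)
N(d1) = 0.67127202; N(d2) = 0.36904296
C = 44.2000 * 1.00000000 * 0.67127202 - 43.8300 * 0.96657150 * 0.36904296 = 14.0358


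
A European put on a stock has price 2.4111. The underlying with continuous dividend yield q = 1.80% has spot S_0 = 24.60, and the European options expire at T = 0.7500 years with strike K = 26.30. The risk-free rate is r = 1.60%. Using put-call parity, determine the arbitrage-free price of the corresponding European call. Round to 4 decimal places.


Put-call parity: C - P = S_0 * exp(-qT) - K * exp(-rT).
S_0 * exp(-qT) = 24.6000 * 0.98659072 = 24.27013162
K * exp(-rT) = 26.3000 * 0.98807171 = 25.98628605
C = P + S*exp(-qT) - K*exp(-rT)
C = 2.4111 + 24.27013162 - 25.98628605 = 0.6949

Answer: Call price = 0.6949


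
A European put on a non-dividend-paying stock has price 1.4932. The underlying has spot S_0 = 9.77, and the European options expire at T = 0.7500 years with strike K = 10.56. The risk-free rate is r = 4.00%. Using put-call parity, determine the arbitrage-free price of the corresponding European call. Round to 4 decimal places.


Put-call parity: C - P = S_0 * exp(-qT) - K * exp(-rT).
S_0 * exp(-qT) = 9.7700 * 1.00000000 = 9.77000000
K * exp(-rT) = 10.5600 * 0.97044553 = 10.24790483
C = P + S*exp(-qT) - K*exp(-rT)
C = 1.4932 + 9.77000000 - 10.24790483 = 1.0153

Answer: Call price = 1.0153


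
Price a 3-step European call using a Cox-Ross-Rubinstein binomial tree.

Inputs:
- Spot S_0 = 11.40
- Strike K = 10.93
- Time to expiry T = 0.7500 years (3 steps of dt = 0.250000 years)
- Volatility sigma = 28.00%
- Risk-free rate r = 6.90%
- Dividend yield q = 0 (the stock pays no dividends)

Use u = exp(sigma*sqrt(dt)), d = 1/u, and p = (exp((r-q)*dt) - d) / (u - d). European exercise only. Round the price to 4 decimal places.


Answer: Price = V(0,0) = 1.7093

Derivation:
dt = T/N = 0.250000
u = exp(sigma*sqrt(dt)) = 1.150274; d = 1/u = 0.869358
p = (exp((r-q)*dt) - d) / (u - d) = 0.526996
Discount per step: exp(-r*dt) = 0.982898
Stock lattice S(k, i) with i counting down-moves:
  k=0: S(0,0) = 11.4000
  k=1: S(1,0) = 13.1131; S(1,1) = 9.9107
  k=2: S(2,0) = 15.0837; S(2,1) = 11.4000; S(2,2) = 8.6159
  k=3: S(3,0) = 17.3504; S(3,1) = 13.1131; S(3,2) = 9.9107; S(3,3) = 7.4903
Terminal payoffs V(N, i) = max(S_T - K, 0):
  V(3,0) = 6.420362; V(3,1) = 2.183121; V(3,2) = 0.000000; V(3,3) = 0.000000
Backward induction: V(k, i) = exp(-r*dt) * [p * V(k+1, i) + (1-p) * V(k+1, i+1)].
  V(2,0) = exp(-r*dt) * [p*6.420362 + (1-p)*2.183121] = 4.340605
  V(2,1) = exp(-r*dt) * [p*2.183121 + (1-p)*0.000000] = 1.130821
  V(2,2) = exp(-r*dt) * [p*0.000000 + (1-p)*0.000000] = 0.000000
  V(1,0) = exp(-r*dt) * [p*4.340605 + (1-p)*1.130821] = 2.774096
  V(1,1) = exp(-r*dt) * [p*1.130821 + (1-p)*0.000000] = 0.585746
  V(0,0) = exp(-r*dt) * [p*2.774096 + (1-p)*0.585746] = 1.709258


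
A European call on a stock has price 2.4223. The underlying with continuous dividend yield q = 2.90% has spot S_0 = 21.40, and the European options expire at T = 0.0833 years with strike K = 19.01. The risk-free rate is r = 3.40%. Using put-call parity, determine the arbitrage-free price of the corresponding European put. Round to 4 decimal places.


Put-call parity: C - P = S_0 * exp(-qT) - K * exp(-rT).
S_0 * exp(-qT) = 21.4000 * 0.99758722 = 21.34836641
K * exp(-rT) = 19.0100 * 0.99717181 = 18.95623605
P = C - S*exp(-qT) + K*exp(-rT)
P = 2.4223 - 21.34836641 + 18.95623605 = 0.0302

Answer: Put price = 0.0302


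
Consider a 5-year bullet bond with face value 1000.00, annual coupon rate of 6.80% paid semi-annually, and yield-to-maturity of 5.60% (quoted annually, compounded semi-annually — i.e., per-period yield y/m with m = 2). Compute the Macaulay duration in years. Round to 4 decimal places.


Answer: Macaulay duration = 4.3414 years

Derivation:
Coupon per period c = face * coupon_rate / m = 34.000000
Periods per year m = 2; per-period yield y/m = 0.028000
Number of cashflows N = 10
Cashflows (t years, CF_t, discount factor 1/(1+y/m)^(m*t), PV):
  t = 0.5000: CF_t = 34.000000, DF = 0.972763, PV = 33.073930
  t = 1.0000: CF_t = 34.000000, DF = 0.946267, PV = 32.173084
  t = 1.5000: CF_t = 34.000000, DF = 0.920493, PV = 31.296774
  t = 2.0000: CF_t = 34.000000, DF = 0.895422, PV = 30.444333
  t = 2.5000: CF_t = 34.000000, DF = 0.871033, PV = 29.615110
  t = 3.0000: CF_t = 34.000000, DF = 0.847308, PV = 28.808472
  t = 3.5000: CF_t = 34.000000, DF = 0.824230, PV = 28.023806
  t = 4.0000: CF_t = 34.000000, DF = 0.801780, PV = 27.260511
  t = 4.5000: CF_t = 34.000000, DF = 0.779941, PV = 26.518007
  t = 5.0000: CF_t = 1034.000000, DF = 0.758698, PV = 784.493577
Price P = sum_t PV_t = 1051.707604
Macaulay numerator sum_t t * PV_t:
  t * PV_t at t = 0.5000: 16.536965
  t * PV_t at t = 1.0000: 32.173084
  t * PV_t at t = 1.5000: 46.945161
  t * PV_t at t = 2.0000: 60.888665
  t * PV_t at t = 2.5000: 74.037774
  t * PV_t at t = 3.0000: 86.425417
  t * PV_t at t = 3.5000: 98.083320
  t * PV_t at t = 4.0000: 109.042046
  t * PV_t at t = 4.5000: 119.331033
  t * PV_t at t = 5.0000: 3922.467885
Macaulay duration D = (sum_t t * PV_t) / P = 4565.931349 / 1051.707604 = 4.341446


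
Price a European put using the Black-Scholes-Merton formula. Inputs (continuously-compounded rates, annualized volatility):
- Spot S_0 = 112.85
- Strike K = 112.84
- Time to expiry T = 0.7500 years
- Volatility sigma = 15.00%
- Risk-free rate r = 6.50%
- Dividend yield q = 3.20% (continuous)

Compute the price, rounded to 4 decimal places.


Answer: Price = 4.3868

Derivation:
d1 = (ln(S/K) + (r - q + 0.5*sigma^2) * T) / (sigma * sqrt(T)) = 0.25615967
d2 = d1 - sigma * sqrt(T) = 0.12625586
exp(-rT) = 0.95241920; exp(-qT) = 0.97628571
P = K * exp(-rT) * N(-d2) - S_0 * exp(-qT) * N(-d1)
N(-d1) = 0.39891377; N(-d2) = 0.44976470
P = 112.8400 * 0.95241920 * 0.44976470 - 112.8500 * 0.97628571 * 0.39891377 = 4.3868


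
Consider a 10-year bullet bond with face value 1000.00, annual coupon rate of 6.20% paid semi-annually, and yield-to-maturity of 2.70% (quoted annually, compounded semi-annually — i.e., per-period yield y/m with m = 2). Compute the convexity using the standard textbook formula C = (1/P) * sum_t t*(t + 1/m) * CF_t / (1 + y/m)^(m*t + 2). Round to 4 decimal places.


Answer: Convexity = 74.4430

Derivation:
Coupon per period c = face * coupon_rate / m = 31.000000
Periods per year m = 2; per-period yield y/m = 0.013500
Number of cashflows N = 20
Cashflows (t years, CF_t, discount factor 1/(1+y/m)^(m*t), PV):
  t = 0.5000: CF_t = 31.000000, DF = 0.986680, PV = 30.587074
  t = 1.0000: CF_t = 31.000000, DF = 0.973537, PV = 30.179649
  t = 1.5000: CF_t = 31.000000, DF = 0.960569, PV = 29.777651
  t = 2.0000: CF_t = 31.000000, DF = 0.947774, PV = 29.381007
  t = 2.5000: CF_t = 31.000000, DF = 0.935150, PV = 28.989647
  t = 3.0000: CF_t = 31.000000, DF = 0.922694, PV = 28.603500
  t = 3.5000: CF_t = 31.000000, DF = 0.910403, PV = 28.222496
  t = 4.0000: CF_t = 31.000000, DF = 0.898276, PV = 27.846567
  t = 4.5000: CF_t = 31.000000, DF = 0.886311, PV = 27.475646
  t = 5.0000: CF_t = 31.000000, DF = 0.874505, PV = 27.109666
  t = 5.5000: CF_t = 31.000000, DF = 0.862857, PV = 26.748560
  t = 6.0000: CF_t = 31.000000, DF = 0.851363, PV = 26.392265
  t = 6.5000: CF_t = 31.000000, DF = 0.840023, PV = 26.040715
  t = 7.0000: CF_t = 31.000000, DF = 0.828834, PV = 25.693848
  t = 7.5000: CF_t = 31.000000, DF = 0.817794, PV = 25.351601
  t = 8.0000: CF_t = 31.000000, DF = 0.806900, PV = 25.013914
  t = 8.5000: CF_t = 31.000000, DF = 0.796152, PV = 24.680724
  t = 9.0000: CF_t = 31.000000, DF = 0.785547, PV = 24.351972
  t = 9.5000: CF_t = 31.000000, DF = 0.775084, PV = 24.027600
  t = 10.0000: CF_t = 1031.000000, DF = 0.764760, PV = 788.467151
Price P = sum_t PV_t = 1304.941255
Convexity numerator sum_t t*(t + 1/m) * CF_t / (1+y/m)^(m*t + 2):
  t = 0.5000: term = 14.888825
  t = 1.0000: term = 44.071511
  t = 1.5000: term = 86.968941
  t = 2.0000: term = 143.017499
  t = 2.5000: term = 211.668721
  t = 3.0000: term = 292.388959
  t = 3.5000: term = 384.659048
  t = 4.0000: term = 487.973984
  t = 4.5000: term = 601.842605
  t = 5.0000: term = 725.787278
  t = 5.5000: term = 859.343595
  t = 6.0000: term = 1002.060074
  t = 6.5000: term = 1153.497865
  t = 7.0000: term = 1313.230464
  t = 7.5000: term = 1480.843430
  t = 8.0000: term = 1655.934110
  t = 8.5000: term = 1838.111370
  t = 9.0000: term = 2026.995329
  t = 9.5000: term = 2222.217102
  t = 10.0000: term = 80598.210189
Convexity = (1/P) * sum = 97143.710899 / 1304.941255 = 74.442976


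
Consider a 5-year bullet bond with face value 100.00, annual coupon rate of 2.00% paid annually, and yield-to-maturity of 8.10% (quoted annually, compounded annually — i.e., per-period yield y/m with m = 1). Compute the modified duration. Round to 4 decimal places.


Coupon per period c = face * coupon_rate / m = 2.000000
Periods per year m = 1; per-period yield y/m = 0.081000
Number of cashflows N = 5
Cashflows (t years, CF_t, discount factor 1/(1+y/m)^(m*t), PV):
  t = 1.0000: CF_t = 2.000000, DF = 0.925069, PV = 1.850139
  t = 2.0000: CF_t = 2.000000, DF = 0.855753, PV = 1.711507
  t = 3.0000: CF_t = 2.000000, DF = 0.791631, PV = 1.583262
  t = 4.0000: CF_t = 2.000000, DF = 0.732314, PV = 1.464628
  t = 5.0000: CF_t = 102.000000, DF = 0.677441, PV = 69.098990
Price P = sum_t PV_t = 75.708526
First compute Macaulay numerator sum_t t * PV_t:
  t * PV_t at t = 1.0000: 1.850139
  t * PV_t at t = 2.0000: 3.423013
  t * PV_t at t = 3.0000: 4.749787
  t * PV_t at t = 4.0000: 5.858510
  t * PV_t at t = 5.0000: 345.494952
Macaulay duration D = 361.376402 / 75.708526 = 4.773259
Modified duration = D / (1 + y/m) = 4.773259 / (1 + 0.081000) = 4.415596

Answer: Modified duration = 4.4156


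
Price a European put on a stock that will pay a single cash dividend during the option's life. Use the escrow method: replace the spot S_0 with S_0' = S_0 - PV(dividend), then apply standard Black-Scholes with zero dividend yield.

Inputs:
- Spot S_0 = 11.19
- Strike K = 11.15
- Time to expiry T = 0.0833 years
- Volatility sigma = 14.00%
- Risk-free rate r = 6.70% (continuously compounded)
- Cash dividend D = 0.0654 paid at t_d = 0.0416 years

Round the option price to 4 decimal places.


Answer: Price = 0.1612

Derivation:
PV(D) = D * exp(-r * t_d) = 0.0654 * 0.99721668 = 0.06521797
S_0' = S_0 - PV(D) = 11.1900 - 0.06521797 = 11.12478203
d1 = (ln(S_0'/K) + (r + sigma^2/2)*T) / (sigma*sqrt(T)) = 0.10229007
d2 = d1 - sigma*sqrt(T) = 0.06188363
exp(-rT) = 0.99443445
N(-d1) = 0.45926322; N(-d2) = 0.47532775
P = K * exp(-rT) * N(-d2) - S_0' * N(-d1) = 11.1500 * 0.99443445 * 0.47532775 - 11.12478203 * 0.45926322 = 0.1612


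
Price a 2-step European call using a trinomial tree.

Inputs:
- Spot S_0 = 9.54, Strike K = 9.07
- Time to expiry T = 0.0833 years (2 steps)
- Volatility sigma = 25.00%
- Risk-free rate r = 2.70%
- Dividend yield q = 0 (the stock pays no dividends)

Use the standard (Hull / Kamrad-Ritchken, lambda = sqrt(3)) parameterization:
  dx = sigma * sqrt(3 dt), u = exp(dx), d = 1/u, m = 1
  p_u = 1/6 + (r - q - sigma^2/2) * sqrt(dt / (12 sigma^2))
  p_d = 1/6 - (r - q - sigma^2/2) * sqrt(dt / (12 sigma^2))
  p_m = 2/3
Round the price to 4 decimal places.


dt = T/N = 0.041650; dx = sigma*sqrt(3*dt) = 0.088371
u = exp(dx) = 1.092393; d = 1/u = 0.915421
p_u = 0.165665, p_m = 0.666667, p_d = 0.167668
Discount per step: exp(-r*dt) = 0.998876
Stock lattice S(k, j) with j the centered position index:
  k=0: S(0,+0) = 9.5400
  k=1: S(1,-1) = 8.7331; S(1,+0) = 9.5400; S(1,+1) = 10.4214
  k=2: S(2,-2) = 7.9945; S(2,-1) = 8.7331; S(2,+0) = 9.5400; S(2,+1) = 10.4214; S(2,+2) = 11.3843
Terminal payoffs V(N, j) = max(S_T - K, 0):
  V(2,-2) = 0.000000; V(2,-1) = 0.000000; V(2,+0) = 0.470000; V(2,+1) = 1.351429; V(2,+2) = 2.314296
Backward induction: V(k, j) = exp(-r*dt) * [p_u * V(k+1, j+1) + p_m * V(k+1, j) + p_d * V(k+1, j-1)]
  V(1,-1) = exp(-r*dt) * [p_u*0.470000 + p_m*0.000000 + p_d*0.000000] = 0.077775
  V(1,+0) = exp(-r*dt) * [p_u*1.351429 + p_m*0.470000 + p_d*0.000000] = 0.536614
  V(1,+1) = exp(-r*dt) * [p_u*2.314296 + p_m*1.351429 + p_d*0.470000] = 1.361623
  V(0,+0) = exp(-r*dt) * [p_u*1.361623 + p_m*0.536614 + p_d*0.077775] = 0.595686

Answer: Price = V(0,0) = 0.5957


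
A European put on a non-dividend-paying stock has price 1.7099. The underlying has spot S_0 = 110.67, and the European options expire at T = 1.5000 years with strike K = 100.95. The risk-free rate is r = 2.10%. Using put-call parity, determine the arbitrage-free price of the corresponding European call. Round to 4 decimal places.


Answer: Call price = 14.5603

Derivation:
Put-call parity: C - P = S_0 * exp(-qT) - K * exp(-rT).
S_0 * exp(-qT) = 110.6700 * 1.00000000 = 110.67000000
K * exp(-rT) = 100.9500 * 0.96899096 = 97.81963705
C = P + S*exp(-qT) - K*exp(-rT)
C = 1.7099 + 110.67000000 - 97.81963705 = 14.5603
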